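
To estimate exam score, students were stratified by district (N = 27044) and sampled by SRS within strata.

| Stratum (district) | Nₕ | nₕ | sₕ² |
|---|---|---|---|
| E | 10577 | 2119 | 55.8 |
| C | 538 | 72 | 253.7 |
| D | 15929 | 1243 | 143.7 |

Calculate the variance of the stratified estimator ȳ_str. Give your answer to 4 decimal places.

0.0414

Var(ȳ_str) = Σₕ Wₕ²(1 − fₕ)sₕ²/nₕ with Wₕ = Nₕ/N, N = 27044.
E: Wₕ = 0.39110339; term = 0.39110339²·(1 − 0.20034036)·55.8/2119 = 0.0032210063.
C: Wₕ = 0.01989351; term = 0.01989351²·(1 − 0.13382900)·253.7/72 = 0.0012078536.
D: Wₕ = 0.58900311; term = 0.58900311²·(1 − 0.07803377)·143.7/1243 = 0.036977353.
Sum = 0.041406213.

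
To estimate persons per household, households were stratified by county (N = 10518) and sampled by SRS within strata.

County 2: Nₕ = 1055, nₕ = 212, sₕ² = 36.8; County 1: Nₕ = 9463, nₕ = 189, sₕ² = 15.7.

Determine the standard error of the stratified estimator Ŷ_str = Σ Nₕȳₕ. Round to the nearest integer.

2728

Var(Ŷ_str) = Σₕ Nₕ²(1 − fₕ)sₕ²/nₕ.
County 2: 1055²·(1 − 212/1055)·36.8/212 = 154380.34.
County 1: 9463²·(1 − 189/9463)·15.7/189 = 7.2901049 × 10^6.
Sum = 7.4444852 × 10^6.
SE = √(7.4444852 × 10^6) = 2728.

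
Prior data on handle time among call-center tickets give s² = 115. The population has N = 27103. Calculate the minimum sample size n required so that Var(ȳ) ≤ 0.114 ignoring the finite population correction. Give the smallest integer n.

Without fpc, n₀ = s²/D = 115/0.114 = 1008.7719.
Rounding up, n = 1009.

1009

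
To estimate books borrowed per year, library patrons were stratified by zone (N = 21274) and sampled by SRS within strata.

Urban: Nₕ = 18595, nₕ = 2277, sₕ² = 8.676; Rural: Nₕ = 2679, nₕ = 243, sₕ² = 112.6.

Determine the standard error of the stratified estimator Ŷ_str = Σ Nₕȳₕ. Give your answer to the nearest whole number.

Var(Ŷ_str) = Σₕ Nₕ²(1 − fₕ)sₕ²/nₕ.
Urban: 18595²·(1 − 2277/18595)·8.676/2277 = 1.1561645 × 10^6.
Rural: 2679²·(1 − 243/2679)·112.6/243 = 3.0240023 × 10^6.
Sum = 4.1801668 × 10^6.
SE = √(4.1801668 × 10^6) = 2045.

2045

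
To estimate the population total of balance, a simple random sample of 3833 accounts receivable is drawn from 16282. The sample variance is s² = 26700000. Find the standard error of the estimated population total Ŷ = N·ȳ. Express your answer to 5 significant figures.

Var(Ŷ) = N²·Var(ȳ) = N²·(1 − n/N)·s²/n.
f = 3833/16282 = 0.23541334; Var(ȳ) = 0.76458666·26700000/3833 = 5325.9754.
Var(Ŷ) = 16282² · 5325.9754 = 1.4119348 × 10^12.
SE(Ŷ) = √(1.4119348 × 10^12) = 1.1882 × 10^6.

1.1882 × 10^6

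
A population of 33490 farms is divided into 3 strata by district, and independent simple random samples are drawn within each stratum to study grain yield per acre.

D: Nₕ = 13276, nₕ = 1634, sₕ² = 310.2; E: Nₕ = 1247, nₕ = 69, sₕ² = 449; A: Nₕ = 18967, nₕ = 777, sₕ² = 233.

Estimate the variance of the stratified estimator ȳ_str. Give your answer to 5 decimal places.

0.12693

Var(ȳ_str) = Σₕ Wₕ²(1 − fₕ)sₕ²/nₕ with Wₕ = Nₕ/N, N = 33490.
D: Wₕ = 0.39641684; term = 0.39641684²·(1 − 0.12307924)·310.2/1634 = 0.026160997.
E: Wₕ = 0.03723500; term = 0.03723500²·(1 − 0.05533280)·449/69 = 0.0085227294.
A: Wₕ = 0.56634816; term = 0.56634816²·(1 − 0.04096589)·233/777 = 0.092243538.
Sum = 0.12692726.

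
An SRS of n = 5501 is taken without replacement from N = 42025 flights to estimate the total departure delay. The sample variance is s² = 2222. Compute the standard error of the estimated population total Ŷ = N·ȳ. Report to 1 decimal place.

24899.7

Var(Ŷ) = N²·Var(ȳ) = N²·(1 − n/N)·s²/n.
f = 5501/42025 = 0.13089827; Var(ȳ) = 0.86910173·2222/5501 = 0.35105327.
Var(Ŷ) = 42025² · 0.35105327 = 6.199954 × 10^8.
SE(Ŷ) = √(6.199954 × 10^8) = 24899.7.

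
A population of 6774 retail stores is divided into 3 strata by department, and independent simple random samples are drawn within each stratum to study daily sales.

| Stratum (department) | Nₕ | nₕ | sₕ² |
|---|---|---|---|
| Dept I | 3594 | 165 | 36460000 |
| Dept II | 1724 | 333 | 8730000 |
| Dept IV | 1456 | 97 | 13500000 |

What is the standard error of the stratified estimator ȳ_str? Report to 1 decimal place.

Var(ȳ_str) = Σₕ Wₕ²(1 − fₕ)sₕ²/nₕ with Wₕ = Nₕ/N, N = 6774.
Dept I: Wₕ = 0.53055802; term = 0.53055802²·(1 − 0.04590985)·36460000/165 = 59345.514.
Dept II: Wₕ = 0.25450251; term = 0.25450251²·(1 − 0.19315545)·8730000/333 = 1370.074.
Dept IV: Wₕ = 0.21493947; term = 0.21493947²·(1 − 0.06662088)·13500000/97 = 6001.3987.
Sum = 66716.987.
SE = √(66716.987) = 258.3.

258.3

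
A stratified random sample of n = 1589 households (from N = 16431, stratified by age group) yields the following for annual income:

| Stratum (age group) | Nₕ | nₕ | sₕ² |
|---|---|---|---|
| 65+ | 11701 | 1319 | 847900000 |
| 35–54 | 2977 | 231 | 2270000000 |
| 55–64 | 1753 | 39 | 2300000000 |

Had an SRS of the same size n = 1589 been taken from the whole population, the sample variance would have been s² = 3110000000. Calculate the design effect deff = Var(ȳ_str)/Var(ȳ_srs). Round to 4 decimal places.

0.7032

Var(ȳ_str) = Σ Wₕ²(1−fₕ)sₕ²/nₕ with Wₕ = Nₕ/16431:
  65+: (11701/16431)²·(1−1319/11701)·847900000/1319 = 289251.65
  35–54: (2977/16431)²·(1−231/2977)·2270000000/231 = 297553.63
  55–64: (1753/16431)²·(1−39/1753)·2300000000/39 = 656338.64
  → Var(ȳ_str) = 1.2431439 × 10^6.
Var(ȳ_srs) = (1 − 1589/16431)·3110000000/1589 = 1.7679294 × 10^6.
deff = (1.2431439 × 10^6) / (1.7679294 × 10^6) = 0.7032.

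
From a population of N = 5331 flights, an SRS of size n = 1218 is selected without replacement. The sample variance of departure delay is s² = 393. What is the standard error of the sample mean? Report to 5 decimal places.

Under SRS without replacement, Var(ȳ) = (1 − f)·s²/n with f = n/N = 1218/5331 = 0.22847496.
Var(ȳ) = (1 − 0.22847496)·393/1218 = 0.77152504·0.3226601 = 0.24894035.
SE(ȳ) = √(0.24894035) = 0.49894.

0.49894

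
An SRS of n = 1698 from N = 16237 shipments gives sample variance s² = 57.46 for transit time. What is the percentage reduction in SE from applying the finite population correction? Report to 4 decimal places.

5.3732

f = n/N = 1698/16237 = 0.10457597.
SE_no-fpc = √(s²/n) = 0.183956; SE_fpc = √((1−f)s²/n) = 0.17407177.
Ratio = √(1−f) = 0.94626848. Reduction = 100·(1 − 0.94626848) = 5.3732%.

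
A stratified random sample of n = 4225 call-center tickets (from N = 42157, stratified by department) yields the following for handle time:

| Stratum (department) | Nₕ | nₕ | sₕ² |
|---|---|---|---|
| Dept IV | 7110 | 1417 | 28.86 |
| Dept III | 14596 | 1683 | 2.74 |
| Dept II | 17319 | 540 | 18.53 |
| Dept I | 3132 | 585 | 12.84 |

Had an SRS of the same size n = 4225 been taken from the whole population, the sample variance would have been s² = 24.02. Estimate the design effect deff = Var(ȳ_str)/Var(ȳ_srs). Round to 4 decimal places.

1.2405

Var(ȳ_str) = Σ Wₕ²(1−fₕ)sₕ²/nₕ with Wₕ = Nₕ/42157:
  Dept IV: (7110/42157)²·(1−1417/7110)·28.86/1417 = 4.6387169 × 10^-4
  Dept III: (14596/42157)²·(1−1683/14596)·2.74/1683 = 1.7265854 × 10^-4
  Dept II: (17319/42157)²·(1−540/17319)·18.53/540 = 0.0056108822
  Dept I: (3132/42157)²·(1−585/3132)·12.84/585 = 9.8519106 × 10^-5
  → Var(ȳ_str) = 0.0063459315.
Var(ȳ_srs) = (1 − 4225/42157)·24.02/4225 = 0.0051154322.
deff = 0.0063459315 / 0.0051154322 = 1.2405.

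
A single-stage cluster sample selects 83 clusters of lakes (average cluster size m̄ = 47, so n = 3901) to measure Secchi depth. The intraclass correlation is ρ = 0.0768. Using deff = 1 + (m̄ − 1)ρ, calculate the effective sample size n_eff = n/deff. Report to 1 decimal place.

860.6

deff = 1 + (47 − 1)·0.0768 = 1 + 3.5328 = 4.5328.
n_eff = 3901 / 4.5328 = 860.6.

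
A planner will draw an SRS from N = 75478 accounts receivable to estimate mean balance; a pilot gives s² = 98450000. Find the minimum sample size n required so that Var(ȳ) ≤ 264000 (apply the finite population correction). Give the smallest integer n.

372

Without fpc, n₀ = s²/D = 98450000/264000 = 372.9167.
With fpc, (1 − n/N)·s²/n ≤ D requires n ≥ n₀/(1 + n₀/N) = 372.9167/(1 + 372.9167/75478) = 371.0833.
Rounding up, n = 372.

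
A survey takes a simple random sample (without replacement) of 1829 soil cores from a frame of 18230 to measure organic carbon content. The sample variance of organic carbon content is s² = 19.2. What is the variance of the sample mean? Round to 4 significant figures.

0.009444

Under SRS without replacement, Var(ȳ) = (1 − f)·s²/n with f = n/N = 1829/18230 = 0.10032913.
Var(ȳ) = (1 − 0.10032913)·19.2/1829 = 0.89967087·0.01049754 = 0.0094443306.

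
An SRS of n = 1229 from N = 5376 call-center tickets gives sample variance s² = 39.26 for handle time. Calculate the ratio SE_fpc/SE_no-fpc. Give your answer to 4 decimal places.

0.8783

f = n/N = 1229/5376 = 0.22860863.
SE_no-fpc = √(s²/n) = 0.17873072; SE_fpc = √((1−f)s²/n) = 0.15697721.
Ratio = √(1−f) = 0.87828889.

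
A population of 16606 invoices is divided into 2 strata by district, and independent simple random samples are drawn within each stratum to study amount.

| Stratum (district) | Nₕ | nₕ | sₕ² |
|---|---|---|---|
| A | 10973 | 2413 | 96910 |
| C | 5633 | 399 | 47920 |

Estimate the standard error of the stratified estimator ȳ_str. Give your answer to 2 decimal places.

Var(ȳ_str) = Σₕ Wₕ²(1 − fₕ)sₕ²/nₕ with Wₕ = Nₕ/N, N = 16606.
A: Wₕ = 0.66078526; term = 0.66078526²·(1 − 0.21990340)·96910/2413 = 13.679819.
C: Wₕ = 0.33921474; term = 0.33921474²·(1 − 0.07083259)·47920/399 = 12.840659.
Sum = 26.520478.
SE = √(26.520478) = 5.15.

5.15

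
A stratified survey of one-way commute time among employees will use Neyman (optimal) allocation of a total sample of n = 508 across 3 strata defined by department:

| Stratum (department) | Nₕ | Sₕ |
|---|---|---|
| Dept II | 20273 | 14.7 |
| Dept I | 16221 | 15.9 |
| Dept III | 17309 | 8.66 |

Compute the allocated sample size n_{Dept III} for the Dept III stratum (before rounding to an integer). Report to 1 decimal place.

107.9

Neyman allocation: nₕ = n·NₕSₕ / Σⱼ NⱼSⱼ.
Σ NⱼSⱼ = 20273·14.7 + 16221·15.9 + 17309·8.66 = 705822.94.
n_{Dept III} = 508·17309·8.66 / 705822.94 = 107.9.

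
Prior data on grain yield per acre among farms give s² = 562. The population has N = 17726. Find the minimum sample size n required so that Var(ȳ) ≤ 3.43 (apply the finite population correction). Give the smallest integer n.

163

Without fpc, n₀ = s²/D = 562/3.43 = 163.8484.
With fpc, (1 − n/N)·s²/n ≤ D requires n ≥ n₀/(1 + n₀/N) = 163.8484/(1 + 163.8484/17726) = 162.3478.
Rounding up, n = 163.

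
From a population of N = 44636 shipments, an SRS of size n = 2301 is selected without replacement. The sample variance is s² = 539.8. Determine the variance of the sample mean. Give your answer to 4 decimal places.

0.2225

Under SRS without replacement, Var(ȳ) = (1 − f)·s²/n with f = n/N = 2301/44636 = 0.05155032.
Var(ȳ) = (1 − 0.05155032)·539.8/2301 = 0.94844968·0.23459365 = 0.22250028.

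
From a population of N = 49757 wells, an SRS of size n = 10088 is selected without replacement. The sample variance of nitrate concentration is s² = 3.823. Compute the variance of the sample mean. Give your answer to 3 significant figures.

3.02 × 10^-4

Under SRS without replacement, Var(ȳ) = (1 − f)·s²/n with f = n/N = 10088/49757 = 0.20274534.
Var(ȳ) = (1 − 0.20274534)·3.823/10088 = 0.79725466·3.7896511 × 10^-4 = 3.021317 × 10^-4.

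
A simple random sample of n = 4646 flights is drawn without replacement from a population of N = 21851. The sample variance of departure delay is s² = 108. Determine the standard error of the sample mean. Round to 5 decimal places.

Under SRS without replacement, Var(ȳ) = (1 − f)·s²/n with f = n/N = 4646/21851 = 0.21262185.
Var(ȳ) = (1 − 0.21262185)·108/4646 = 0.78737815·0.023245803 = 0.018303237.
SE(ȳ) = √(0.018303237) = 0.13529.

0.13529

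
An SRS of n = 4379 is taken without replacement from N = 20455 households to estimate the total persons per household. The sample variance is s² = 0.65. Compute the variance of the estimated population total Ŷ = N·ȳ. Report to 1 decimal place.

48810.8

Var(Ŷ) = N²·Var(ȳ) = N²·(1 − n/N)·s²/n.
f = 4379/20455 = 0.21407969; Var(ȳ) = 0.78592031·0.65/4379 = 1.1665864 × 10^-4.
Var(Ŷ) = 20455² · (1.1665864 × 10^-4) = 48810.795.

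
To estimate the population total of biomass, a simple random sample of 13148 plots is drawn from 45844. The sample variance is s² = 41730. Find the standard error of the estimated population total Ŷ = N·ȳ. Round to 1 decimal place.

68973.6

Var(Ŷ) = N²·Var(ȳ) = N²·(1 − n/N)·s²/n.
f = 13148/45844 = 0.28679871; Var(ȳ) = 0.71320129·41730/13148 = 2.2636059.
Var(Ŷ) = 45844² · 2.2636059 = 4.7573579 × 10^9.
SE(Ŷ) = √(4.7573579 × 10^9) = 68973.6.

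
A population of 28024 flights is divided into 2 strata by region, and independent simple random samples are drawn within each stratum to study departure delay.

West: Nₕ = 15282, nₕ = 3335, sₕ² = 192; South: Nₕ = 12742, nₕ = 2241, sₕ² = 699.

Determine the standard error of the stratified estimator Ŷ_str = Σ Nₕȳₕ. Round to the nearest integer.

7228

Var(Ŷ_str) = Σₕ Nₕ²(1 − fₕ)sₕ²/nₕ.
West: 15282²·(1 − 3335/15282)·192/3335 = 1.051101 × 10^7.
South: 12742²·(1 − 2241/12742)·699/2241 = 4.1735304 × 10^7.
Sum = 5.2246314 × 10^7.
SE = √(5.2246314 × 10^7) = 7228.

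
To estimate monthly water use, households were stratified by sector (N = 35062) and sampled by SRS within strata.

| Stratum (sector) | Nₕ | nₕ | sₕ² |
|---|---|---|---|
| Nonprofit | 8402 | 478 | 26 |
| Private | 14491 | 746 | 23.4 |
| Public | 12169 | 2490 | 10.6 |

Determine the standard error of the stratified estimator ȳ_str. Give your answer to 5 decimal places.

Var(ȳ_str) = Σₕ Wₕ²(1 − fₕ)sₕ²/nₕ with Wₕ = Nₕ/N, N = 35062.
Nonprofit: Wₕ = 0.23963265; term = 0.23963265²·(1 − 0.05689122)·26/478 = 0.0029457726.
Private: Wₕ = 0.41329645; term = 0.41329645²·(1 − 0.05148023)·23.4/746 = 0.0050821416.
Public: Wₕ = 0.34707090; term = 0.34707090²·(1 − 0.20461829)·10.6/2490 = 4.0786696 × 10^-4.
Sum = 0.0084357812.
SE = √(0.0084357812) = 0.09185.

0.09185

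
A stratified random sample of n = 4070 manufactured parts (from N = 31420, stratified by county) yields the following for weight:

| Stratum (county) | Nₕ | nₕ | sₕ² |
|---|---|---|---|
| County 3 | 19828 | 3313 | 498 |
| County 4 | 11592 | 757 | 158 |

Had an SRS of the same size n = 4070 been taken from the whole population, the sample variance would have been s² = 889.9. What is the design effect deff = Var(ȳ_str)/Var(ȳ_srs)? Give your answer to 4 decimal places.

Var(ȳ_str) = Σ Wₕ²(1−fₕ)sₕ²/nₕ with Wₕ = Nₕ/31420:
  County 3: (19828/31420)²·(1−3313/19828)·498/3313 = 0.049860087
  County 4: (11592/31420)²·(1−757/11592)·158/757 = 0.026554378
  → Var(ȳ_str) = 0.076414465.
Var(ȳ_srs) = (1 − 4070/31420)·889.9/4070 = 0.19032592.
deff = 0.076414465 / 0.19032592 = 0.4015.

0.4015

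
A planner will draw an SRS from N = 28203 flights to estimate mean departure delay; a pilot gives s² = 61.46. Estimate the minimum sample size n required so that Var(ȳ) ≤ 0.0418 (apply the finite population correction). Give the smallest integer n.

Without fpc, n₀ = s²/D = 61.46/0.0418 = 1470.3349.
With fpc, (1 − n/N)·s²/n ≤ D requires n ≥ n₀/(1 + n₀/N) = 1470.3349/(1 + 1470.3349/28203) = 1397.4788.
Rounding up, n = 1398.

1398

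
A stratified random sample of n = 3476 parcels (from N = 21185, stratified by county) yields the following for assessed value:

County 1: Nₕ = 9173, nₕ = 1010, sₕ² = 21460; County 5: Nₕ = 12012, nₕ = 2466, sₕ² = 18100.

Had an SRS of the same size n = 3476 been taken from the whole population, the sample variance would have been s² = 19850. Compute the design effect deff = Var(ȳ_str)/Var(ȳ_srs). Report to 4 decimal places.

Var(ȳ_str) = Σ Wₕ²(1−fₕ)sₕ²/nₕ with Wₕ = Nₕ/21185:
  County 1: (9173/21185)²·(1−1010/9173)·21460/1010 = 3.5449703
  County 5: (12012/21185)²·(1−2466/12012)·18100/2466 = 1.8752765
  → Var(ȳ_str) = 5.4202468.
Var(ȳ_srs) = (1 − 3476/21185)·19850/3476 = 4.7736032.
deff = 5.4202468 / 4.7736032 = 1.1355.

1.1355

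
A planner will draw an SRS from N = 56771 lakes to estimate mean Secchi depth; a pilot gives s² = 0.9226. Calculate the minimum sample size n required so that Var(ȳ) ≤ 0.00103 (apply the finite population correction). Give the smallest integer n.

882

Without fpc, n₀ = s²/D = 0.9226/0.00103 = 895.7282.
With fpc, (1 − n/N)·s²/n ≤ D requires n ≥ n₀/(1 + n₀/N) = 895.7282/(1 + 895.7282/56771) = 881.8150.
Rounding up, n = 882.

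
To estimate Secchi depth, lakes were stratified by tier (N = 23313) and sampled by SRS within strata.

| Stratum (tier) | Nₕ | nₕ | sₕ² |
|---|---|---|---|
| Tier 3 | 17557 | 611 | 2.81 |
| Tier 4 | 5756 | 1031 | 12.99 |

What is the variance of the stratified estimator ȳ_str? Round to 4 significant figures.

Var(ȳ_str) = Σₕ Wₕ²(1 − fₕ)sₕ²/nₕ with Wₕ = Nₕ/N, N = 23313.
Tier 3: Wₕ = 0.75309913; term = 0.75309913²·(1 − 0.03480093)·2.81/611 = 0.0025175975.
Tier 4: Wₕ = 0.24690087; term = 0.24690087²·(1 − 0.17911744)·12.99/1031 = 6.304879 × 10^-4.
Sum = 0.0031480854.

0.003148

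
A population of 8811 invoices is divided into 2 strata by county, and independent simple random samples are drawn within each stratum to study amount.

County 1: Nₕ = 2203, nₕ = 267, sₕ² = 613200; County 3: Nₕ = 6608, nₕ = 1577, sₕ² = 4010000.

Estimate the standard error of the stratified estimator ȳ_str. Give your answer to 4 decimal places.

34.8578

Var(ȳ_str) = Σₕ Wₕ²(1 − fₕ)sₕ²/nₕ with Wₕ = Nₕ/N, N = 8811.
County 1: Wₕ = 0.25002837; term = 0.25002837²·(1 − 0.12119837)·613200/267 = 126.17123.
County 3: Wₕ = 0.74997163; term = 0.74997163²·(1 − 0.23865012)·4010000/1577 = 1088.8966.
Sum = 1215.0678.
SE = √(1215.0678) = 34.8578.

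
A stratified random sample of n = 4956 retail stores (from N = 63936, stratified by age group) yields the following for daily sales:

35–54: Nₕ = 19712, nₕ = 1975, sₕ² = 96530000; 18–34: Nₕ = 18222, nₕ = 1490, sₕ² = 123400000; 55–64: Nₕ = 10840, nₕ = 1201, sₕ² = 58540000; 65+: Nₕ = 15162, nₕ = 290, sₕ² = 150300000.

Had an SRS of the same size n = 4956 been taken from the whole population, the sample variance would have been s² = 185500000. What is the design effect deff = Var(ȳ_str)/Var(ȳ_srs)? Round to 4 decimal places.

1.1640

Var(ȳ_str) = Σ Wₕ²(1−fₕ)sₕ²/nₕ with Wₕ = Nₕ/63936:
  35–54: (19712/63936)²·(1−1975/19712)·96530000/1975 = 4180.374
  18–34: (18222/63936)²·(1−1490/18222)·123400000/1490 = 6177.0606
  55–64: (10840/63936)²·(1−1201/10840)·58540000/1201 = 1245.891
  65+: (15162/63936)²·(1−290/15162)·150300000/290 = 28588.8
  → Var(ȳ_str) = 40192.126.
Var(ȳ_srs) = (1 − 4956/63936)·185500000/4956 = 34528.04.
deff = 40192.126 / 34528.04 = 1.1640.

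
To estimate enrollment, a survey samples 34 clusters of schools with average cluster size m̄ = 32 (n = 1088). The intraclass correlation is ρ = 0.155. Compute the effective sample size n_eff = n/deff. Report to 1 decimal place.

deff = 1 + (32 − 1)·0.155 = 1 + 4.805 = 5.805.
n_eff = 1088 / 5.805 = 187.4.

187.4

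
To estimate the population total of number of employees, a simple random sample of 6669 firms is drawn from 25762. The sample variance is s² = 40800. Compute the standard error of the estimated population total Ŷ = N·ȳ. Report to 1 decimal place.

54856.3

Var(Ŷ) = N²·Var(ȳ) = N²·(1 − n/N)·s²/n.
f = 6669/25762 = 0.25886965; Var(ȳ) = 0.74113035·40800/6669 = 4.5341308.
Var(Ŷ) = 25762² · 4.5341308 = 3.0092148 × 10^9.
SE(Ŷ) = √(3.0092148 × 10^9) = 54856.3.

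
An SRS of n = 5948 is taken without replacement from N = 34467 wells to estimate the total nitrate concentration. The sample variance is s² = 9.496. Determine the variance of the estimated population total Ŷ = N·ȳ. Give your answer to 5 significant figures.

Var(Ŷ) = N²·Var(ȳ) = N²·(1 − n/N)·s²/n.
f = 5948/34467 = 0.17257086; Var(ȳ) = 0.82742914·9.496/5948 = 0.0013209931.
Var(Ŷ) = 34467² · 0.0013209931 = 1.5693056 × 10^6.

1.5693 × 10^6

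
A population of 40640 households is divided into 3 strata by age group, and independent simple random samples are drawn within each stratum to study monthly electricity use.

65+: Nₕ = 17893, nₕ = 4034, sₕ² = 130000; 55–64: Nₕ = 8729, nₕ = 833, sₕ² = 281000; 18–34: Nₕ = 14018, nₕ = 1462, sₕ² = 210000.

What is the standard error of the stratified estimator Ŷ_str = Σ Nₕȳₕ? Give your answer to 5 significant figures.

237750

Var(Ŷ_str) = Σₕ Nₕ²(1 − fₕ)sₕ²/nₕ.
65+: 17893²·(1 − 4034/17893)·130000/4034 = 7.9913935 × 10^9.
55–64: 8729²·(1 − 833/8729)·281000/833 = 2.3250535 × 10^10.
18–34: 14018²·(1 − 1462/14018)·210000/1462 = 2.5281875 × 10^10.
Sum = 5.6523804 × 10^10.
SE = √(5.6523804 × 10^10) = 237750.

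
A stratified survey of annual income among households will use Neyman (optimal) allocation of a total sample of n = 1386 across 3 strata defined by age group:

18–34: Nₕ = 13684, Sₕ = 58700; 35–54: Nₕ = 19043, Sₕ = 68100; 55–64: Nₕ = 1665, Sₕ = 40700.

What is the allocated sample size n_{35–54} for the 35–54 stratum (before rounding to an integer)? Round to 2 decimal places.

Neyman allocation: nₕ = n·NₕSₕ / Σⱼ NⱼSⱼ.
Σ NⱼSⱼ = 13684·58700 + 19043·68100 + 1665·40700 = 2.1678446 × 10^9.
n_{35–54} = 1386·19043·68100 / (2.1678446 × 10^9) = 829.12.

829.12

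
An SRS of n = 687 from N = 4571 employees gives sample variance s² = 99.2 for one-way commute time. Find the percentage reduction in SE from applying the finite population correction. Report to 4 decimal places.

7.8206

f = n/N = 687/4571 = 0.15029534.
SE_no-fpc = √(s²/n) = 0.37999464; SE_fpc = √((1−f)s²/n) = 0.35027688.
Ratio = √(1−f) = 0.92179426. Reduction = 100·(1 − 0.92179426) = 7.8206%.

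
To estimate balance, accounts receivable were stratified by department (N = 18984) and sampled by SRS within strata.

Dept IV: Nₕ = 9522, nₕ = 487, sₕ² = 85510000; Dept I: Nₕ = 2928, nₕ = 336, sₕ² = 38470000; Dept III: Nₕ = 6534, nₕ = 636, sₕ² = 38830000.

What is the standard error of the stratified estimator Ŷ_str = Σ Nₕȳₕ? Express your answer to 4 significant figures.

Var(Ŷ_str) = Σₕ Nₕ²(1 − fₕ)sₕ²/nₕ.
Dept IV: 9522²·(1 − 487/9522)·85510000/487 = 1.5105819 × 10^13.
Dept I: 2928²·(1 − 336/2928)·38470000/336 = 8.6893838 × 10^11.
Dept III: 6534²·(1 − 636/6534)·38830000/636 = 2.3528496 × 10^12.
Sum = 1.8327607 × 10^13.
SE = √(1.8327607 × 10^13) = 4.281 × 10^6.

4.281 × 10^6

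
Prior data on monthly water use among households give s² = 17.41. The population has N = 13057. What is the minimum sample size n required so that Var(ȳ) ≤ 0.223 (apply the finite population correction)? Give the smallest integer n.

Without fpc, n₀ = s²/D = 17.41/0.223 = 78.0717.
With fpc, (1 − n/N)·s²/n ≤ D requires n ≥ n₀/(1 + n₀/N) = 78.0717/(1 + 78.0717/13057) = 77.6077.
Rounding up, n = 78.

78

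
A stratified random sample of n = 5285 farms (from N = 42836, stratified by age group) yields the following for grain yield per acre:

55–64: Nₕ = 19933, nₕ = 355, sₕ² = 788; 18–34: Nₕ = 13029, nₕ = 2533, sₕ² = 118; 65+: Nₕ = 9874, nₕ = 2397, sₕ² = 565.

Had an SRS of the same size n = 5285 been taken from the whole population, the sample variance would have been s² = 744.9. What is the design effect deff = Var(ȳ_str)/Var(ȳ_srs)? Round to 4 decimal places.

3.9257

Var(ȳ_str) = Σ Wₕ²(1−fₕ)sₕ²/nₕ with Wₕ = Nₕ/42836:
  55–64: (19933/42836)²·(1−355/19933)·788/355 = 0.47208591
  18–34: (13029/42836)²·(1−2533/13029)·118/2533 = 0.0034718736
  65+: (9874/42836)²·(1−2397/9874)·565/2397 = 0.0094838155
  → Var(ȳ_str) = 0.4850416.
Var(ȳ_srs) = (1 − 5285/42836)·744.9/5285 = 0.12355649.
deff = 0.4850416 / 0.12355649 = 3.9257.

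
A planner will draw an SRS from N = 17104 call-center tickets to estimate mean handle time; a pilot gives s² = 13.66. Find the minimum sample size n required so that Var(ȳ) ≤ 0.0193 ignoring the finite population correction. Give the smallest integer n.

708

Without fpc, n₀ = s²/D = 13.66/0.0193 = 707.7720.
Rounding up, n = 708.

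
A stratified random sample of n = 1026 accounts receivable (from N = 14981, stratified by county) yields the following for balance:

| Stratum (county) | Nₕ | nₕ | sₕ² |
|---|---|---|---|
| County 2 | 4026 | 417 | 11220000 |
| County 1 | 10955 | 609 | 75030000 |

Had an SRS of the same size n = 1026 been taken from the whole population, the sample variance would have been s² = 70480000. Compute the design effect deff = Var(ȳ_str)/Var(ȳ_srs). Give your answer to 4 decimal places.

0.9996

Var(ȳ_str) = Σ Wₕ²(1−fₕ)sₕ²/nₕ with Wₕ = Nₕ/14981:
  County 2: (4026/14981)²·(1−417/4026)·11220000/417 = 1741.9506
  County 1: (10955/14981)²·(1−609/10955)·75030000/609 = 62218.696
  → Var(ȳ_str) = 63960.647.
Var(ȳ_srs) = (1 − 1026/14981)·70480000/1026 = 63989.331.
deff = 63960.647 / 63989.331 = 0.9996.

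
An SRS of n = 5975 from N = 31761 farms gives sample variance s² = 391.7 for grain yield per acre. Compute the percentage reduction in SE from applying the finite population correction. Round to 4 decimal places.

f = n/N = 5975/31761 = 0.18812380.
SE_no-fpc = √(s²/n) = 0.25604001; SE_fpc = √((1−f)s²/n) = 0.23070273.
Ratio = √(1−f) = 0.90104173. Reduction = 100·(1 − 0.90104173) = 9.8958%.

9.8958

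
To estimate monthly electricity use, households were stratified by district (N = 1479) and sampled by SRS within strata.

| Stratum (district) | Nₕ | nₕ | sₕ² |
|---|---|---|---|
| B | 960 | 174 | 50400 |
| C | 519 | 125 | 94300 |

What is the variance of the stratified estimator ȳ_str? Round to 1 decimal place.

170.4

Var(ȳ_str) = Σₕ Wₕ²(1 − fₕ)sₕ²/nₕ with Wₕ = Nₕ/N, N = 1479.
B: Wₕ = 0.64908722; term = 0.64908722²·(1 − 0.18125000)·50400/174 = 99.916847.
C: Wₕ = 0.35091278; term = 0.35091278²·(1 − 0.24084778)·94300/125 = 70.522697.
Sum = 170.43954.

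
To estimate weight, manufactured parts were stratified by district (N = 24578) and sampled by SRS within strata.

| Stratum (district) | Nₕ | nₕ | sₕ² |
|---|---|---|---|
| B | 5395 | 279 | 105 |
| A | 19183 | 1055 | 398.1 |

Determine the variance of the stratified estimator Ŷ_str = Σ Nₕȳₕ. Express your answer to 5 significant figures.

1.4161 × 10^8

Var(Ŷ_str) = Σₕ Nₕ²(1 − fₕ)sₕ²/nₕ.
B: 5395²·(1 − 279/5395)·105/279 = 1.0387405 × 10^7.
A: 19183²·(1 − 1055/19183)·398.1/1055 = 1.3122184 × 10^8.
Sum = 1.4160925 × 10^8.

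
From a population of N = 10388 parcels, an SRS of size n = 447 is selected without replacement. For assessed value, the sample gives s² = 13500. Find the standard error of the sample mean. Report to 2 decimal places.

Under SRS without replacement, Var(ȳ) = (1 − f)·s²/n with f = n/N = 447/10388 = 0.04303042.
Var(ȳ) = (1 − 0.04303042)·13500/447 = 0.95696958·30.201342 = 28.901766.
SE(ȳ) = √(28.901766) = 5.38.

5.38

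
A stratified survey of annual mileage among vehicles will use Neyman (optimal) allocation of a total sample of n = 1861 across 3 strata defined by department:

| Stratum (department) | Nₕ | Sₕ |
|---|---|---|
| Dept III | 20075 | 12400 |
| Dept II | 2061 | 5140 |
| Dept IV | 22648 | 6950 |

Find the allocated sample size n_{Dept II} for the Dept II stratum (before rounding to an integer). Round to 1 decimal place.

Neyman allocation: nₕ = n·NₕSₕ / Σⱼ NⱼSⱼ.
Σ NⱼSⱼ = 20075·12400 + 2061·5140 + 22648·6950 = 4.1692714 × 10^8.
n_{Dept II} = 1861·2061·5140 / (4.1692714 × 10^8) = 47.3.

47.3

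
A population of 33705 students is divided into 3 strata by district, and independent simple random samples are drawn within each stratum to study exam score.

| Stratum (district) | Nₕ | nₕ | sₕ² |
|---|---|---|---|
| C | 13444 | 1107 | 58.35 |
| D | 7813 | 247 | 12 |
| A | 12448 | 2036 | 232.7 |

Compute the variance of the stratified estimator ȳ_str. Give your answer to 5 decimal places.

0.02326

Var(ȳ_str) = Σₕ Wₕ²(1 − fₕ)sₕ²/nₕ with Wₕ = Nₕ/N, N = 33705.
C: Wₕ = 0.39887257; term = 0.39887257²·(1 − 0.08234157)·58.35/1107 = 0.0076956028.
D: Wₕ = 0.23180537; term = 0.23180537²·(1 − 0.03161398)·12/247 = 0.0025280158.
A: Wₕ = 0.36932206; term = 0.36932206²·(1 − 0.16356041)·232.7/2036 = 0.013039582.
Sum = 0.023263201.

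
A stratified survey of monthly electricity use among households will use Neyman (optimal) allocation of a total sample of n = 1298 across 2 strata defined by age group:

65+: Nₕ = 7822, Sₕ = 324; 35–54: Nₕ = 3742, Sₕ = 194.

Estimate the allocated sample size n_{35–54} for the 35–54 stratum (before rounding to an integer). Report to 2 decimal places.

289.02

Neyman allocation: nₕ = n·NₕSₕ / Σⱼ NⱼSⱼ.
Σ NⱼSⱼ = 7822·324 + 3742·194 = 3.260276 × 10^6.
n_{35–54} = 1298·3742·194 / (3.260276 × 10^6) = 289.02.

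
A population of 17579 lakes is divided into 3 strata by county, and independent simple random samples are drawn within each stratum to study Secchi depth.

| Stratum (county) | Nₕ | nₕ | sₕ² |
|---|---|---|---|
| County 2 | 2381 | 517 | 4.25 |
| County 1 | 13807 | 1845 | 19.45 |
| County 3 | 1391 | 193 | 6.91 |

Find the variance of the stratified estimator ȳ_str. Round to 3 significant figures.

0.00595

Var(ȳ_str) = Σₕ Wₕ²(1 − fₕ)sₕ²/nₕ with Wₕ = Nₕ/N, N = 17579.
County 2: Wₕ = 0.13544570; term = 0.13544570²·(1 − 0.21713566)·4.25/517 = 1.1806342 × 10^-4.
County 1: Wₕ = 0.78542579; term = 0.78542579²·(1 − 0.13362787)·19.45/1845 = 0.0056342748.
County 3: Wₕ = 0.07912851; term = 0.07912851²·(1 − 0.13874910)·6.91/193 = 1.9307069 × 10^-4.
Sum = 0.0059454089.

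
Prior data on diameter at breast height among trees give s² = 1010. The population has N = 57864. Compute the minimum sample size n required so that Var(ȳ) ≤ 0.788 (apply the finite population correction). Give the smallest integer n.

1254

Without fpc, n₀ = s²/D = 1010/0.788 = 1281.7259.
With fpc, (1 − n/N)·s²/n ≤ D requires n ≥ n₀/(1 + n₀/N) = 1281.7259/(1 + 1281.7259/57864) = 1253.9501.
Rounding up, n = 1254.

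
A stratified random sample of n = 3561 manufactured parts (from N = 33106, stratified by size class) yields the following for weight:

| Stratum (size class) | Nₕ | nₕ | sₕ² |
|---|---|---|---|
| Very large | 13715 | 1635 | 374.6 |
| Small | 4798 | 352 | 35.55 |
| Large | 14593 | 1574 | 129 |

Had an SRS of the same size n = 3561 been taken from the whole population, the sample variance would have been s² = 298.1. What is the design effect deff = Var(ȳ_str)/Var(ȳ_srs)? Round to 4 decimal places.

Var(ȳ_str) = Σ Wₕ²(1−fₕ)sₕ²/nₕ with Wₕ = Nₕ/33106:
  Very large: (13715/33106)²·(1−1635/13715)·374.6/1635 = 0.034633736
  Small: (4798/33106)²·(1−352/4798)·35.55/352 = 0.0019656818
  Large: (14593/33106)²·(1−1574/14593)·129/1574 = 0.014206718
  → Var(ȳ_str) = 0.050806136.
Var(ȳ_srs) = (1 − 3561/33106)·298.1/3561 = 0.07470803.
deff = 0.050806136 / 0.07470803 = 0.6801.

0.6801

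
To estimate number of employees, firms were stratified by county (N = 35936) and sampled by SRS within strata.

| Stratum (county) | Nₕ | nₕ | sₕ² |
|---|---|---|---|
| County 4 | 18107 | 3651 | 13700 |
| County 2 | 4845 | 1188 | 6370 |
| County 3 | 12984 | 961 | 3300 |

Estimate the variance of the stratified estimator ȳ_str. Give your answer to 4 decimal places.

Var(ȳ_str) = Σₕ Wₕ²(1 − fₕ)sₕ²/nₕ with Wₕ = Nₕ/N, N = 35936.
County 4: Wₕ = 0.50386799; term = 0.50386799²·(1 − 0.20163473)·13700/3651 = 0.76057826.
County 2: Wₕ = 0.13482302; term = 0.13482302²·(1 − 0.24520124)·6370/1188 = 0.073566868.
County 3: Wₕ = 0.36130899; term = 0.36130899²·(1 − 0.07401417)·3300/961 = 0.41509972.
Sum = 1.2492448.

1.2492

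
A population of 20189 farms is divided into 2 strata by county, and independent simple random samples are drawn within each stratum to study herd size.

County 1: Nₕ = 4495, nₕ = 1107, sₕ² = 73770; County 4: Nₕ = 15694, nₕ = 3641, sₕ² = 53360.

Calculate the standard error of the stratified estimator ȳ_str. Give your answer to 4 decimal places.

Var(ȳ_str) = Σₕ Wₕ²(1 − fₕ)sₕ²/nₕ with Wₕ = Nₕ/N, N = 20189.
County 1: Wₕ = 0.22264600; term = 0.22264600²·(1 − 0.24627364)·73770/1107 = 2.4898641.
County 4: Wₕ = 0.77735400; term = 0.77735400²·(1 − 0.23199949)·53360/3641 = 6.8013376.
Sum = 9.2912017.
SE = √(9.2912017) = 3.0481.

3.0481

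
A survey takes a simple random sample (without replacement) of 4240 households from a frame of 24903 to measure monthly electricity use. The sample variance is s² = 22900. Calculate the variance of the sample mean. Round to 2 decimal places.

4.48

Under SRS without replacement, Var(ȳ) = (1 − f)·s²/n with f = n/N = 4240/24903 = 0.17026061.
Var(ȳ) = (1 − 0.17026061)·22900/4240 = 0.82973939·5.4009434 = 4.4813755.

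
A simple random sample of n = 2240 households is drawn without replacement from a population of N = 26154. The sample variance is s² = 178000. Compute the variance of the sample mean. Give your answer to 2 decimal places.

72.66

Under SRS without replacement, Var(ȳ) = (1 − f)·s²/n with f = n/N = 2240/26154 = 0.08564656.
Var(ȳ) = (1 − 0.08564656)·178000/2240 = 0.91435344·79.464286 = 72.658443.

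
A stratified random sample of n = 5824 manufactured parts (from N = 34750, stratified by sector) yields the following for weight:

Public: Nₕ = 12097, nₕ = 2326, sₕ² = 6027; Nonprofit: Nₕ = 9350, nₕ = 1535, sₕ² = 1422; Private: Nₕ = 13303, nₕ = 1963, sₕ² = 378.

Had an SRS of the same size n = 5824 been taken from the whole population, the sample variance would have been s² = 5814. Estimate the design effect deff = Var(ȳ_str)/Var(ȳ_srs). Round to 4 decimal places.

0.4016

Var(ȳ_str) = Σ Wₕ²(1−fₕ)sₕ²/nₕ with Wₕ = Nₕ/34750:
  Public: (12097/34750)²·(1−2326/12097)·6027/2326 = 0.25362879
  Nonprofit: (9350/34750)²·(1−1535/9350)·1422/1535 = 0.056056011
  Private: (13303/34750)²·(1−1963/13303)·378/1963 = 0.024056062
  → Var(ȳ_str) = 0.33374086.
Var(ȳ_srs) = (1 − 5824/34750)·5814/5824 = 0.83097361.
deff = 0.33374086 / 0.83097361 = 0.4016.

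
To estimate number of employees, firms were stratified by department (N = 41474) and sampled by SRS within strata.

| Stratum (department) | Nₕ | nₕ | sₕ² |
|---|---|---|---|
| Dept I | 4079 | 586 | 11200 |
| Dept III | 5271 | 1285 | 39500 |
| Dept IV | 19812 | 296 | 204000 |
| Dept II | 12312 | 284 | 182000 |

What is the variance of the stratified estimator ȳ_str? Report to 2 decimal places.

210.63

Var(ȳ_str) = Σₕ Wₕ²(1 − fₕ)sₕ²/nₕ with Wₕ = Nₕ/N, N = 41474.
Dept I: Wₕ = 0.09835077; term = 0.09835077²·(1 − 0.14366266)·11200/586 = 0.15831456.
Dept III: Wₕ = 0.12709167; term = 0.12709167²·(1 − 0.24378676)·39500/1285 = 0.37546757.
Dept IV: Wₕ = 0.47769687; term = 0.47769687²·(1 − 0.01494044)·204000/296 = 154.91938.
Dept II: Wₕ = 0.29686068; term = 0.29686068²·(1 − 0.02306693)·182000/284 = 55.172572.
Sum = 210.62573.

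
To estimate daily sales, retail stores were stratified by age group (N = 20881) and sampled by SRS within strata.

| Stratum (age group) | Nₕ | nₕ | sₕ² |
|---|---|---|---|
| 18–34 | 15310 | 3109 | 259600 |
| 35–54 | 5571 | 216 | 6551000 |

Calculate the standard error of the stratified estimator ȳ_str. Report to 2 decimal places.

Var(ȳ_str) = Σₕ Wₕ²(1 − fₕ)sₕ²/nₕ with Wₕ = Nₕ/N, N = 20881.
18–34: Wₕ = 0.73320243; term = 0.73320243²·(1 − 0.20306989)·259600/3109 = 35.772723.
35–54: Wₕ = 0.26679757; term = 0.26679757²·(1 − 0.03877221)·6551000/216 = 2075.1232.
Sum = 2110.8959.
SE = √(2110.8959) = 45.94.

45.94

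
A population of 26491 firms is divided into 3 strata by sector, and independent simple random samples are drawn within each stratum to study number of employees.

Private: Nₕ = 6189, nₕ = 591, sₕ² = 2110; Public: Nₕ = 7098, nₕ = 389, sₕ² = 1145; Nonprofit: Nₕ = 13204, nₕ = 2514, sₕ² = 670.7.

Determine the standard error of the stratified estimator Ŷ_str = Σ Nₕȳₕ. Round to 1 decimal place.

17364.3

Var(Ŷ_str) = Σₕ Nₕ²(1 − fₕ)sₕ²/nₕ.
Private: 6189²·(1 − 591/6189)·2110/591 = 1.2369392 × 10^8.
Public: 7098²·(1 − 389/7098)·1145/389 = 1.4016826 × 10^8.
Nonprofit: 13204²·(1 − 2514/13204)·670.7/2514 = 3.7657046 × 10^7.
Sum = 3.0151923 × 10^8.
SE = √(3.0151923 × 10^8) = 17364.3.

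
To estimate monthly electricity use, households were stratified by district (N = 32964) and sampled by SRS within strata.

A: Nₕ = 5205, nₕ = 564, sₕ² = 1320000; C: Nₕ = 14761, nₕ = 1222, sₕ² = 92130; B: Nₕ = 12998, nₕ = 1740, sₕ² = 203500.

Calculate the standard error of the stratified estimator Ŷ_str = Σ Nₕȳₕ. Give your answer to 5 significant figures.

297850

Var(Ŷ_str) = Σₕ Nₕ²(1 − fₕ)sₕ²/nₕ.
A: 5205²·(1 − 564/5205)·1320000/564 = 5.6536267 × 10^10.
C: 14761²·(1 − 1222/14761)·92130/1222 = 1.5067189 × 10^10.
B: 12998²·(1 − 1740/12998)·203500/1740 = 1.7114056 × 10^10.
Sum = 8.8717512 × 10^10.
SE = √(8.8717512 × 10^10) = 297850.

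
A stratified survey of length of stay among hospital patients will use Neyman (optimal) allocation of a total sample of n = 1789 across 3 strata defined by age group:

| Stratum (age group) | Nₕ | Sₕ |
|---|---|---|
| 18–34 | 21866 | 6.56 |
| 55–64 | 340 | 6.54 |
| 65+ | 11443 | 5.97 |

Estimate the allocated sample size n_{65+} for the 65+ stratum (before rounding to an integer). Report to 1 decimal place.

Neyman allocation: nₕ = n·NₕSₕ / Σⱼ NⱼSⱼ.
Σ NⱼSⱼ = 21866·6.56 + 340·6.54 + 11443·5.97 = 213979.27.
n_{65+} = 1789·11443·5.97 / 213979.27 = 571.2.

571.2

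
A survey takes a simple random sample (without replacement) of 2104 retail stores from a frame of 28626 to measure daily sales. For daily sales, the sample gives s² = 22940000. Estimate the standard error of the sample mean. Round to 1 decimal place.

100.5

Under SRS without replacement, Var(ȳ) = (1 − f)·s²/n with f = n/N = 2104/28626 = 0.07349962.
Var(ȳ) = (1 − 0.07349962)·22940000/2104 = 0.92650038·10903.042 = 10101.672.
SE(ȳ) = √(10101.672) = 100.5.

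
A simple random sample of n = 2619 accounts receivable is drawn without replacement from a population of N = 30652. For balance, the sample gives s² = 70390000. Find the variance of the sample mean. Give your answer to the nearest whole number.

Under SRS without replacement, Var(ȳ) = (1 − f)·s²/n with f = n/N = 2619/30652 = 0.08544304.
Var(ȳ) = (1 − 0.08544304)·70390000/2619 = 0.91455696·26876.67 = 24580.246.

24580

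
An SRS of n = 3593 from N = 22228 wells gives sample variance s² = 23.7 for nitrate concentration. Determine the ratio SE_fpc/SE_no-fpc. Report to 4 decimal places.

f = n/N = 3593/22228 = 0.16164297.
SE_no-fpc = √(s²/n) = 0.081216742; SE_fpc = √((1−f)s²/n) = 0.074363542.
Ratio = √(1−f) = 0.91561839.

0.9156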